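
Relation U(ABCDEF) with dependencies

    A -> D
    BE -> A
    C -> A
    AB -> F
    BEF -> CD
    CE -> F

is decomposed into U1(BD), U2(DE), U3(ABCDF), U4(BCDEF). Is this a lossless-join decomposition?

Chase test. Columns are ABCDEF; row i has aⱼ where attribute j ∈ Ui, else bᵢⱼ.
Initial tableau (one row per fragment):
  row 1: b11 a2 b13 a4 b15 b16
  row 2: b21 b22 b23 a4 a5 b26
  row 3: a1 a2 a3 a4 b35 a6
  row 4: b41 a2 a3 a4 a5 a6
Rows 3 and 4 agree on C; apply C→A and equate their A entries.
Row 4 is now all distinguished symbols — the join is lossless.

Yes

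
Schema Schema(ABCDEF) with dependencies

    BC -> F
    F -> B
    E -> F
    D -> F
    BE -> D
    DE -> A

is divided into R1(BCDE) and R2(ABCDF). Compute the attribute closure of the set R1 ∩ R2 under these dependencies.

BCDF

R1 ∩ R2 = {BCD}.
BC → F applies, adding F
Closure: {BCDF}.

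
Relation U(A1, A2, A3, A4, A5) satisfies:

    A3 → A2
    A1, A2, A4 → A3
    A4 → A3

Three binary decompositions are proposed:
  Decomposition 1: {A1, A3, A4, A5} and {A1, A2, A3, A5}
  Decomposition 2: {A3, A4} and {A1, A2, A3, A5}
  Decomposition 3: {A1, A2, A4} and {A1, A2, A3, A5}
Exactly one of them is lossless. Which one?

Decomposition 1

Decomposition 1: common = {A1, A3, A5}, closure = {A1, A2, A3, A5} → lossless.
Decomposition 2: common = {A3}, closure = {A2, A3} → lossy.
Decomposition 3: common = {A1, A2}, closure = {A1, A2} → lossy.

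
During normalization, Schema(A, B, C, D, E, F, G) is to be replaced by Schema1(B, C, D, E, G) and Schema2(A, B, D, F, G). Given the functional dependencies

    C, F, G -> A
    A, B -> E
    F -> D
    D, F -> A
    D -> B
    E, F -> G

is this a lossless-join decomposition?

No

Common attributes: Schema1 ∩ Schema2 = {B, D, G}.
No dependency enlarges {B, D, G}, so (B, D, G)⁺ = {B, D, G}.
The closure contains neither all of Schema1 = {B, C, D, E, G} nor all of Schema2 = {A, B, D, F, G}, so the common attributes are not a superkey of either fragment. The join is lossy.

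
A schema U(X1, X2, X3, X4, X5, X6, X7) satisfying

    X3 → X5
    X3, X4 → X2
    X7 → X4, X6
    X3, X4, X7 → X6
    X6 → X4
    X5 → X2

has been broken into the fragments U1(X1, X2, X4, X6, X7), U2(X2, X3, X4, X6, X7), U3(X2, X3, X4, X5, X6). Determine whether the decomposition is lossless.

Chase test. Columns are X1, X2, X3, X4, X5, X6, X7; row i has aⱼ where attribute j ∈ Ui, else bᵢⱼ.
Initial tableau (one row per fragment):
  row 1: a1 a2 b13 a4 b15 a6 a7
  row 2: b21 a2 a3 a4 b25 a6 a7
  row 3: b31 a2 a3 a4 a5 a6 b37
Rows 2 and 3 agree on X3; apply X3→X5 and equate their X5 entries.
No row becomes fully distinguished — the join is lossy.

No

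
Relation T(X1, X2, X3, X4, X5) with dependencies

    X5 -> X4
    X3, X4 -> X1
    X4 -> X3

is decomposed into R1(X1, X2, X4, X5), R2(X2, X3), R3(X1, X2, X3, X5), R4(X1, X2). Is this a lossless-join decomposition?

Chase test. Columns are X1, X2, X3, X4, X5; row i has aⱼ where attribute j ∈ Ri, else bᵢⱼ.
Initial tableau (one row per fragment):
  row 1: a1 a2 b13 a4 a5
  row 2: b21 a2 a3 b24 b25
  row 3: a1 a2 a3 b34 a5
  row 4: a1 a2 b43 b44 b45
Rows 1 and 3 agree on X5; apply X5→X4 and equate their X4 entries.
Rows 1 and 3 agree on X4; apply X4→X3 and equate their X3 entries.
Row 1 is now all distinguished symbols — the join is lossless.

Yes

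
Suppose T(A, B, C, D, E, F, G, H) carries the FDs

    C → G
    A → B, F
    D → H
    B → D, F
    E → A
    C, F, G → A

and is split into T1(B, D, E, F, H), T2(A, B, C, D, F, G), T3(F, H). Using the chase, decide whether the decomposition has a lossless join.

Chase test. Columns are A, B, C, D, E, F, G, H; row i has aⱼ where attribute j ∈ Ti, else bᵢⱼ.
Initial tableau (one row per fragment):
  row 1: b11 a2 b13 a4 a5 a6 b17 a8
  row 2: a1 a2 a3 a4 b25 a6 a7 b28
  row 3: b31 b32 b33 b34 b35 a6 b37 a8
Rows 1 and 2 agree on D; apply D→H and equate their H entries.
No row becomes fully distinguished — the join is lossy.

No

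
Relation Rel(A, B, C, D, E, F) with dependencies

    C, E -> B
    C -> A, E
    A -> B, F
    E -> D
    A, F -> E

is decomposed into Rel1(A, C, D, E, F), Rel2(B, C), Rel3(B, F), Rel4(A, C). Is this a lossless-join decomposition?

Yes

Chase test. Columns are A, B, C, D, E, F; row i has aⱼ where attribute j ∈ Reli, else bᵢⱼ.
Initial tableau (one row per fragment):
  row 1: a1 b12 a3 a4 a5 a6
  row 2: b21 a2 a3 b24 b25 b26
  row 3: b31 a2 b33 b34 b35 a6
  row 4: a1 b42 a3 b44 b45 b46
Rows 1 and 2 agree on C; apply C→A, E and equate their A, E entries.
Rows 1 and 4 agree on C; apply C→A, E and equate their A, E entries.
Rows 1 and 2 agree on A; apply A→B, F and equate their B, F entries.
Rows 1 and 4 agree on A; apply A→B, F and equate their B, F entries.
Rows 1 and 2 agree on E; apply E→D and equate their D entries.
Rows 1 and 4 agree on E; apply E→D and equate their D entries.
Row 1 is now all distinguished symbols — the join is lossless.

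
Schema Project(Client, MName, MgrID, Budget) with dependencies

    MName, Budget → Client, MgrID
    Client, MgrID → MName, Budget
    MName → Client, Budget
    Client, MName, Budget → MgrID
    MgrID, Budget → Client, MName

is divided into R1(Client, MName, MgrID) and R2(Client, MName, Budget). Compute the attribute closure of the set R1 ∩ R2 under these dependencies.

Client, MName, MgrID, Budget

R1 ∩ R2 = {Client, MName}.
MName → Client, Budget applies, adding Budget
Client, MName, Budget → MgrID applies, adding MgrID
Closure: {Client, MName, MgrID, Budget}.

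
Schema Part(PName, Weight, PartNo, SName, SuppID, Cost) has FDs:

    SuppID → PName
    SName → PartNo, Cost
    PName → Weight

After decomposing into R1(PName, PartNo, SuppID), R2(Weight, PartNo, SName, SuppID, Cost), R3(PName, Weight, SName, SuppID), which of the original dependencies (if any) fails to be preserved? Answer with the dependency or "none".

none

SuppID → PName lies within R1.
SName → PartNo, Cost lies within R2.
PName → Weight lies within R3.
Every dependency is enforceable on the fragments, so the decomposition is dependency-preserving.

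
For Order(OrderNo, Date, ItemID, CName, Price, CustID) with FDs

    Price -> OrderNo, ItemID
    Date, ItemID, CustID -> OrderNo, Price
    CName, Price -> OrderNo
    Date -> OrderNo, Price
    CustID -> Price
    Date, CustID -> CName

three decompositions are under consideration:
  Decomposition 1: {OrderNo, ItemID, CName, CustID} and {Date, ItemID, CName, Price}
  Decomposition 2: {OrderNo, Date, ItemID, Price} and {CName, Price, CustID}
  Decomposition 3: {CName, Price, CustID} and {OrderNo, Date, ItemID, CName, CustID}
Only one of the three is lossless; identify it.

Decomposition 3

Decomposition 1: common = {ItemID, CName}, closure = {ItemID, CName} → lossy.
Decomposition 2: common = {Price}, closure = {OrderNo, ItemID, Price} → lossy.
Decomposition 3: common = {CName, CustID}, closure = {OrderNo, ItemID, CName, Price, CustID} → lossless.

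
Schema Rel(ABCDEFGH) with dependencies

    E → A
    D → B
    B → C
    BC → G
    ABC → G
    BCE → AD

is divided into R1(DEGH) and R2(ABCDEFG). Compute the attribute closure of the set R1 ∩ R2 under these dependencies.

ABCDEG

R1 ∩ R2 = {DEG}.
E → A applies, adding A
D → B applies, adding B
B → C applies, adding C
Closure: {ABCDEG}.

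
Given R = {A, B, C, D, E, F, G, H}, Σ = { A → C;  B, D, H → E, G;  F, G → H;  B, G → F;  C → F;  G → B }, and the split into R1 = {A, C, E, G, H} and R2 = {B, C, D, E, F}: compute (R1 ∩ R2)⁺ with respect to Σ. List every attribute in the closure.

R1 ∩ R2 = {C, E}.
C → F applies, adding F
Closure: {C, E, F}.

C, E, F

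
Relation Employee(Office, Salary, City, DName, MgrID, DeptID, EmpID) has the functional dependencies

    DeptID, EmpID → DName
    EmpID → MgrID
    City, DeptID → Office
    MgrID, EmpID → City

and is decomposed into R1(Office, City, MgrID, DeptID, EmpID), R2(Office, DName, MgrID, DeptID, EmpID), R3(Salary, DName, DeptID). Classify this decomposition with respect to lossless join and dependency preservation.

Lossless test (chase): Rows 1 and 2 agree on DeptID, EmpID; apply DeptID, EmpID→DName and equate their DName entries. Rows 1 and 2 agree on MgrID, EmpID; apply MgrID, EmpID→City and equate their City entries. No row becomes fully distinguished — the join is lossy.
Dependency preservation: every FD's attributes lie within a single fragment, so each can be enforced locally — preserved.

lossy but dependency-preserving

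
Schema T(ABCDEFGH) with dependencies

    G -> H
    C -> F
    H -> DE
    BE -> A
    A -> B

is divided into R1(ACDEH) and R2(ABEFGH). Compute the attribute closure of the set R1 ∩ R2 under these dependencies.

R1 ∩ R2 = {AEH}.
H → DE applies, adding D
A → B applies, adding B
Closure: {ABDEH}.

ABDEH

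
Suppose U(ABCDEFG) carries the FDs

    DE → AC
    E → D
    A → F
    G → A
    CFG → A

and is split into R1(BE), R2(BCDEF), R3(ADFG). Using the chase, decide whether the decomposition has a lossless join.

Chase test. Columns are ABCDEFG; row i has aⱼ where attribute j ∈ Ri, else bᵢⱼ.
Initial tableau (one row per fragment):
  row 1: b11 a2 b13 b14 a5 b16 b17
  row 2: b21 a2 a3 a4 a5 a6 b27
  row 3: a1 b32 b33 a4 b35 a6 a7
Rows 1 and 2 agree on E; apply E→D and equate their D entries.
Rows 1 and 2 agree on DE; apply DE→AC and equate their AC entries.
Rows 1 and 2 agree on A; apply A→F and equate their F entries.
No row becomes fully distinguished — the join is lossy.

No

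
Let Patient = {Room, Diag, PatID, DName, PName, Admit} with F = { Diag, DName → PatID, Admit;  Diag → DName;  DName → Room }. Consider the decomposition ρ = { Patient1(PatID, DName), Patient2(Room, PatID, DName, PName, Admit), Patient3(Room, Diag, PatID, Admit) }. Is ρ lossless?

Chase test. Columns are Room, Diag, PatID, DName, PName, Admit; row i has aⱼ where attribute j ∈ Patienti, else bᵢⱼ.
Initial tableau (one row per fragment):
  row 1: b11 b12 a3 a4 b15 b16
  row 2: a1 b22 a3 a4 a5 a6
  row 3: a1 a2 a3 b34 b35 a6
Rows 1 and 2 agree on DName; apply DName→Room and equate their Room entries.
No row becomes fully distinguished — the join is lossy.

No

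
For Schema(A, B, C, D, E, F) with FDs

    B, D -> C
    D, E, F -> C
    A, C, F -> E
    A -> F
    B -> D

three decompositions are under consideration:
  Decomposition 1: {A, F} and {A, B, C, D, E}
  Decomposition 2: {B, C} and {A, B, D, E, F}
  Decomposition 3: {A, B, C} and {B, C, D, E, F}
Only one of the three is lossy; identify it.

Decomposition 1: common = {A}, closure = {A, F} → lossless.
Decomposition 2: common = {B}, closure = {B, C, D} → lossless.
Decomposition 3: common = {B, C}, closure = {B, C, D} → lossy.

Decomposition 3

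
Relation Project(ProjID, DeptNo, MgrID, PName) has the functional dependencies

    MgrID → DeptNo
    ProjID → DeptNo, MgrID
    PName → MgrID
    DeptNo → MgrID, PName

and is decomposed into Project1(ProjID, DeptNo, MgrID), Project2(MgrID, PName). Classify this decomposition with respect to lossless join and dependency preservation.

Lossless test: (MgrID)⁺ = {DeptNo, MgrID, PName}, which contains all of one fragment — lossless.
Dependency preservation: DeptNo → MgrID, PName is not contained in any single fragment, but the restricted closure of its left-hand side across the fragments still reaches the right-hand side; the remaining FDs each lie inside some fragment. All dependencies are preserved.

lossless and dependency-preserving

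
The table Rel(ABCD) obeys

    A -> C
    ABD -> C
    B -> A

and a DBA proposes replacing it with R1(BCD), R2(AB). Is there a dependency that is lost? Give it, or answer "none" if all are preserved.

A -> C

Check A → C: no single fragment contains all of {AC}, and the restricted closure of {A} across the fragments never reaches {C}.
ABD → C is preserved.
B → A is preserved.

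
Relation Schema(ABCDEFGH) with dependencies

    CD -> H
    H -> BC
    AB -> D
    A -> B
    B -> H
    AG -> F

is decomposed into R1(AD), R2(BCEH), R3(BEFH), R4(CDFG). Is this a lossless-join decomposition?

No

Chase test. Columns are ABCDEFGH; row i has aⱼ where attribute j ∈ Ri, else bᵢⱼ.
Initial tableau (one row per fragment):
  row 1: a1 b12 b13 a4 b15 b16 b17 b18
  row 2: b21 a2 a3 b24 a5 b26 b27 a8
  row 3: b31 a2 b33 b34 a5 a6 b37 a8
  row 4: b41 b42 a3 a4 b45 a6 a7 b48
Rows 2 and 3 agree on H; apply H→BC and equate their BC entries.
No row becomes fully distinguished — the join is lossy.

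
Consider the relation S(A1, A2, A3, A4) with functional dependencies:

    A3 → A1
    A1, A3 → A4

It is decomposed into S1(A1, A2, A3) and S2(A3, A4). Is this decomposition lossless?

Yes

Common attributes: S1 ∩ S2 = {A3}.
Closure of {A3}: A3 → A1 applies, adding A1; A1, A3 → A4 applies, adding A4. So (A3)⁺ = {A1, A3, A4}.
This closure contains every attribute of S2, so S1 ∩ S2 → S2. The join is lossless.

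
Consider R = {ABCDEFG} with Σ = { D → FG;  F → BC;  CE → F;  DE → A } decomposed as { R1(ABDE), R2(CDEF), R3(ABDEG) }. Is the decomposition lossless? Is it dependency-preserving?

lossless but not dependency-preserving

Lossless test (chase): Rows 1 and 2 agree on D; apply D→FG and equate their FG entries. Rows 1 and 3 agree on D; apply D→FG and equate their FG entries. Rows 1 and 2 agree on F; apply F→BC and equate their BC entries. Rows 1 and 3 agree on F; apply F→BC and equate their BC entries. Rows 1 and 2 agree on DE; apply DE→A and equate their A entries. Row 1 is now all distinguished symbols — the join is lossless.
Dependency preservation: the restricted closure of {F} across the fragments never reaches {BC}, so F → BC cannot be enforced without a join — not preserved.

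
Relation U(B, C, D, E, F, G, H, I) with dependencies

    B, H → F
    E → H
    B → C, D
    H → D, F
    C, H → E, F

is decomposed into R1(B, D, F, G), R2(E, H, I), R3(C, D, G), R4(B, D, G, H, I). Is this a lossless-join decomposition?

Chase test. Columns are B, C, D, E, F, G, H, I; row i has aⱼ where attribute j ∈ Ri, else bᵢⱼ.
Initial tableau (one row per fragment):
  row 1: a1 b12 a3 b14 a5 a6 b17 b18
  row 2: b21 b22 b23 a4 b25 b26 a7 a8
  row 3: b31 a2 a3 b34 b35 a6 b37 b38
  row 4: a1 b42 a3 b44 b45 a6 a7 a8
Rows 1 and 4 agree on B; apply B→C, D and equate their C, D entries.
Rows 2 and 4 agree on H; apply H→D, F and equate their D, F entries.
No row becomes fully distinguished — the join is lossy.

No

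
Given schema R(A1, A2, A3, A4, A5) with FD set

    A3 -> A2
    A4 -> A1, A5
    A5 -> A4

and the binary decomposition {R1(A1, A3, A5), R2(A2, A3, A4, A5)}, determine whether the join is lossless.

Yes

Common attributes: R1 ∩ R2 = {A3, A5}.
Closure of {A3, A5}: A3 → A2 applies, adding A2; A5 → A4 applies, adding A4; A4 → A1, A5 applies, adding A1. So (A3, A5)⁺ = {A1, A2, A3, A4, A5}.
This closure contains every attribute of R1, so R1 ∩ R2 → R1. The join is lossless.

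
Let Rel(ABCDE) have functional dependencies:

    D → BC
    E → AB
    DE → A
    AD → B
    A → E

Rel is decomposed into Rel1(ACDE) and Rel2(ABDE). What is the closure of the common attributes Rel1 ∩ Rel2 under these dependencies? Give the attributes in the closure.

Rel1 ∩ Rel2 = {ADE}.
D → BC applies, adding BC
Closure: {ABCDE}.

ABCDE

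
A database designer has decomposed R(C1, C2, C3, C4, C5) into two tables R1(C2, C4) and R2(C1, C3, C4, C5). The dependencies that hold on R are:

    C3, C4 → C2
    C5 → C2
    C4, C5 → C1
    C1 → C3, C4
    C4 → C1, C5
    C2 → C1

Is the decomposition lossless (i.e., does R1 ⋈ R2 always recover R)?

Yes

Common attributes: R1 ∩ R2 = {C4}.
Closure of {C4}: C4 → C1, C5 applies, adding C1, C5; C5 → C2 applies, adding C2; C1 → C3, C4 applies, adding C3. So (C4)⁺ = {C1, C2, C3, C4, C5}.
This closure contains every attribute of R1, so R1 ∩ R2 → R1. The join is lossless.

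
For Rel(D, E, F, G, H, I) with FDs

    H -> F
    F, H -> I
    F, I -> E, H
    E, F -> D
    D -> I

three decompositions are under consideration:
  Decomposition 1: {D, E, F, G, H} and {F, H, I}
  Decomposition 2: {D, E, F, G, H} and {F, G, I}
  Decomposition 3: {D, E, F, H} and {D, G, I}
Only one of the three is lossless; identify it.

Decomposition 1: common = {F, H}, closure = {D, E, F, H, I} → lossless.
Decomposition 2: common = {F, G}, closure = {F, G} → lossy.
Decomposition 3: common = {D}, closure = {D, I} → lossy.

Decomposition 1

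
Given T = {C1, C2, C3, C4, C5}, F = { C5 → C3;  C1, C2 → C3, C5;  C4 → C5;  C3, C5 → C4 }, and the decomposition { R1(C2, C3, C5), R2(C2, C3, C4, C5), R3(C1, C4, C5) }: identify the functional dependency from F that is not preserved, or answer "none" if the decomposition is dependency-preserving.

Check C1, C2 → C3, C5: no single fragment contains all of {C1, C2, C3, C5}, and the restricted closure of {C1, C2} across the fragments never reaches {C3, C5}.
C5 → C3 is preserved.
C4 → C5 is preserved.
C3, C5 → C4 is preserved.

C1, C2 → C3, C5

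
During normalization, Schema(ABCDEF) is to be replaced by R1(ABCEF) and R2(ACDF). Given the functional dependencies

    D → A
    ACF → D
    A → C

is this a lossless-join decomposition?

Common attributes: R1 ∩ R2 = {ACF}.
Closure of {ACF}: ACF → D applies, adding D. So (ACF)⁺ = {ACDF}.
This closure contains every attribute of R2, so R1 ∩ R2 → R2. The join is lossless.

Yes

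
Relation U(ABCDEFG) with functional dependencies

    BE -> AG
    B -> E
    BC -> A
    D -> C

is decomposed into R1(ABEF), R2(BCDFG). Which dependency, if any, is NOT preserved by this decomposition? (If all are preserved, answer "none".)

BE → AG: restricted closure across fragments reaches AG.
B → E lies within R1.
BC → A: restricted closure across fragments reaches A.
D → C lies within R2.
Every dependency is enforceable on the fragments, so the decomposition is dependency-preserving.

none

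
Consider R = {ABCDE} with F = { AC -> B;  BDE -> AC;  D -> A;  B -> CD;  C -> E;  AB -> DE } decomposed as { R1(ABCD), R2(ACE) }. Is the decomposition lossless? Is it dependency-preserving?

Lossless test: (AC)⁺ = {ABCDE}, which contains all of one fragment — lossless.
Dependency preservation: BDE → AC; AB → DE are not contained in any single fragment, but the restricted closure of each left-hand side across the fragments still reaches the right-hand side; the remaining FDs each lie inside some fragment. All dependencies are preserved.

lossless and dependency-preserving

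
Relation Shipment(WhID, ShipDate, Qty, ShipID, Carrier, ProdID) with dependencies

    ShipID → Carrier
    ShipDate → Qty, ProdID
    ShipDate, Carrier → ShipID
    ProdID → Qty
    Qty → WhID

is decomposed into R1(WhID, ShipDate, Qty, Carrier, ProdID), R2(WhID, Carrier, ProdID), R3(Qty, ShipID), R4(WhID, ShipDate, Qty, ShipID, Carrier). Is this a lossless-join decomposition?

Chase test. Columns are WhID, ShipDate, Qty, ShipID, Carrier, ProdID; row i has aⱼ where attribute j ∈ Ri, else bᵢⱼ.
Initial tableau (one row per fragment):
  row 1: a1 a2 a3 b14 a5 a6
  row 2: a1 b22 b23 b24 a5 a6
  row 3: b31 b32 a3 a4 b35 b36
  row 4: a1 a2 a3 a4 a5 b46
Rows 3 and 4 agree on ShipID; apply ShipID→Carrier and equate their Carrier entries.
Rows 1 and 4 agree on ShipDate; apply ShipDate→Qty, ProdID and equate their Qty, ProdID entries.
Rows 1 and 4 agree on ShipDate, Carrier; apply ShipDate, Carrier→ShipID and equate their ShipID entries.
Rows 1 and 2 agree on ProdID; apply ProdID→Qty and equate their Qty entries.
Rows 1 and 3 agree on Qty; apply Qty→WhID and equate their WhID entries.
Row 1 is now all distinguished symbols — the join is lossless.

Yes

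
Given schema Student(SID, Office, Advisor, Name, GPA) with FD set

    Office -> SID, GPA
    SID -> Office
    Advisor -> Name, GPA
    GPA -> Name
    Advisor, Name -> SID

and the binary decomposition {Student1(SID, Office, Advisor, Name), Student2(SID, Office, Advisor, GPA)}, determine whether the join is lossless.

Common attributes: Student1 ∩ Student2 = {SID, Office, Advisor}.
Closure of {SID, Office, Advisor}: Office → SID, GPA applies, adding GPA; Advisor → Name, GPA applies, adding Name. So (SID, Office, Advisor)⁺ = {SID, Office, Advisor, Name, GPA}.
This closure contains every attribute of Student1, so Student1 ∩ Student2 → Student1. The join is lossless.

Yes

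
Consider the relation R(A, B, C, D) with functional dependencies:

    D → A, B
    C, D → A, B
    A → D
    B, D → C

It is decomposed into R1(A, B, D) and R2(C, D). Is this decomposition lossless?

Common attributes: R1 ∩ R2 = {D}.
Closure of {D}: D → A, B applies, adding A, B; B, D → C applies, adding C. So (D)⁺ = {A, B, C, D}.
This closure contains every attribute of R1, so R1 ∩ R2 → R1. The join is lossless.

Yes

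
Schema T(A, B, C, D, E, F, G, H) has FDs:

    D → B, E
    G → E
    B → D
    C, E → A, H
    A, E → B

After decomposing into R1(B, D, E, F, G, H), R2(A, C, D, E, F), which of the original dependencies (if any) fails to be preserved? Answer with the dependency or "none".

Check C, E → A, H: no single fragment contains all of {A, C, E, H}, and the restricted closure of {C, E} across the fragments never reaches {A, H}.
D → B, E is preserved.
G → E is preserved.
B → D is preserved.
A, E → B is preserved.

C, E → A, H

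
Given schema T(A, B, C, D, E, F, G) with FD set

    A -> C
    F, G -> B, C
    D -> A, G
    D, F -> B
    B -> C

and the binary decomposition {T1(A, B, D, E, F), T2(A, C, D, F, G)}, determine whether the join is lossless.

Yes

Common attributes: T1 ∩ T2 = {A, D, F}.
Closure of {A, D, F}: A → C applies, adding C; D → A, G applies, adding G; D, F → B applies, adding B. So (A, D, F)⁺ = {A, B, C, D, F, G}.
This closure contains every attribute of T2, so T1 ∩ T2 → T2. The join is lossless.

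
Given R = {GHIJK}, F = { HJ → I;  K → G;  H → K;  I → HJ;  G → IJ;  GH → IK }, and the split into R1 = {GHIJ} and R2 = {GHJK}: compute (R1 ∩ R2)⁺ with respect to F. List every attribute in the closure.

GHIJK

R1 ∩ R2 = {GHJ}.
HJ → I applies, adding I
H → K applies, adding K
Closure: {GHIJK}.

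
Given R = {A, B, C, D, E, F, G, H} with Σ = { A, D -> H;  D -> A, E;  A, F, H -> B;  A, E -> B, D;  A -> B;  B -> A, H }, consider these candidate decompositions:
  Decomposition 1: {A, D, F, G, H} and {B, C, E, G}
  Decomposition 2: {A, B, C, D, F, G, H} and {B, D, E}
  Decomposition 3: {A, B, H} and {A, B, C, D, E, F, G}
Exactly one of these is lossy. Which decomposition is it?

Decomposition 1: common = {G}, closure = {G} → lossy.
Decomposition 2: common = {B, D}, closure = {A, B, D, E, H} → lossless.
Decomposition 3: common = {A, B}, closure = {A, B, H} → lossless.

Decomposition 1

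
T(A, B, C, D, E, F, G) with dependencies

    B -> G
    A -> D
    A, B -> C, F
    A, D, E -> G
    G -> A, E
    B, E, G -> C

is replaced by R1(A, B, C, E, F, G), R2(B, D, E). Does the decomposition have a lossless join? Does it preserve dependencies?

Lossless test: (B, E)⁺ = {A, B, C, D, E, F, G}, which contains all of one fragment — lossless.
Dependency preservation: the restricted closure of {A} across the fragments never reaches {D}, so A → D cannot be enforced without a join — not preserved.

lossless but not dependency-preserving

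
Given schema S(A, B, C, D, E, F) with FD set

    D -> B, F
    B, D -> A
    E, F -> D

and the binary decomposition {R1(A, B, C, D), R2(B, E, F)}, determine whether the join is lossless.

No

Common attributes: R1 ∩ R2 = {B}.
No dependency enlarges {B}, so (B)⁺ = {B}.
The closure contains neither all of R1 = {A, B, C, D} nor all of R2 = {B, E, F}, so the common attributes are not a superkey of either fragment. The join is lossy.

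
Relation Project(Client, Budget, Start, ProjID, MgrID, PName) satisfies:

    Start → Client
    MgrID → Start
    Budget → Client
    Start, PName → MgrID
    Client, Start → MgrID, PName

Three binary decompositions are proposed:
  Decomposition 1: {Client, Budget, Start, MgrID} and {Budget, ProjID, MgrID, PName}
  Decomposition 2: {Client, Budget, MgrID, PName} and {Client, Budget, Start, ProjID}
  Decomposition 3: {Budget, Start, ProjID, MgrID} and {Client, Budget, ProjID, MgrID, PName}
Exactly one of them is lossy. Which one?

Decomposition 2

Decomposition 1: common = {Budget, MgrID}, closure = {Client, Budget, Start, MgrID, PName} → lossless.
Decomposition 2: common = {Client, Budget}, closure = {Client, Budget} → lossy.
Decomposition 3: common = {Budget, ProjID, MgrID}, closure = {Client, Budget, Start, ProjID, MgrID, PName} → lossless.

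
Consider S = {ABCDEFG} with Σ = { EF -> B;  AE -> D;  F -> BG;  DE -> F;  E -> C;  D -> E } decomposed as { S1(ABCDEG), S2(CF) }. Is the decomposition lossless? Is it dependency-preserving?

Lossless test: (C)⁺ = {C}, which is a superkey of neither fragment — lossy.
Dependency preservation: the restricted closure of {EF} across the fragments never reaches {B}, so EF → B cannot be enforced without a join — not preserved.

lossy and not dependency-preserving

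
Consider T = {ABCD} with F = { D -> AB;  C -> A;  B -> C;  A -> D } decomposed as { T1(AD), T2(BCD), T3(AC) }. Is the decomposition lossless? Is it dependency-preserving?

Lossless test (chase): Rows 1 and 2 agree on D; apply D→AB and equate their AB entries. Rows 1 and 2 agree on B; apply B→C and equate their C entries. Rows 1 and 3 agree on A; apply A→D and equate their D entries. Rows 1 and 3 agree on D; apply D→AB and equate their AB entries. Row 1 is now all distinguished symbols — the join is lossless.
Dependency preservation: D → AB is not contained in any single fragment, but the restricted closure of its left-hand side across the fragments still reaches the right-hand side; the remaining FDs each lie inside some fragment. All dependencies are preserved.

lossless and dependency-preserving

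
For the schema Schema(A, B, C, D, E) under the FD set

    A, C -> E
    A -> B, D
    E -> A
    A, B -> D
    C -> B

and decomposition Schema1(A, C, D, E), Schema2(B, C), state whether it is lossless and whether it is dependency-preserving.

Lossless test: (C)⁺ = {B, C}, which contains all of one fragment — lossless.
Dependency preservation: the restricted closure of {A} across the fragments never reaches {B, D}, so A → B, D cannot be enforced without a join — not preserved.

lossless but not dependency-preserving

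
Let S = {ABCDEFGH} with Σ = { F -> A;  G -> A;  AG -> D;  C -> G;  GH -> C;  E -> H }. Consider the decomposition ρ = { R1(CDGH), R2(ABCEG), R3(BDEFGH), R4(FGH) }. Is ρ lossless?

Yes

Chase test. Columns are ABCDEFGH; row i has aⱼ where attribute j ∈ Ri, else bᵢⱼ.
Initial tableau (one row per fragment):
  row 1: b11 b12 a3 a4 b15 b16 a7 a8
  row 2: a1 a2 a3 b24 a5 b26 a7 b28
  row 3: b31 a2 b33 a4 a5 a6 a7 a8
  row 4: b41 b42 b43 b44 b45 a6 a7 a8
Rows 3 and 4 agree on F; apply F→A and equate their A entries.
Rows 1 and 2 agree on G; apply G→A and equate their A entries.
Rows 1 and 3 agree on G; apply G→A and equate their A entries.
Rows 1 and 2 agree on AG; apply AG→D and equate their D entries.
Rows 1 and 4 agree on AG; apply AG→D and equate their D entries.
Rows 1 and 3 agree on GH; apply GH→C and equate their C entries.
Rows 1 and 4 agree on GH; apply GH→C and equate their C entries.
Rows 2 and 3 agree on E; apply E→H and equate their H entries.
Row 3 is now all distinguished symbols — the join is lossless.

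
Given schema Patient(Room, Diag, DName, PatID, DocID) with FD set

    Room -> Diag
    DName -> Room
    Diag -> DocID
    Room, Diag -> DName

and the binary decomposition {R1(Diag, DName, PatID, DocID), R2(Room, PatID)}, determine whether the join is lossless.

Common attributes: R1 ∩ R2 = {PatID}.
No dependency enlarges {PatID}, so (PatID)⁺ = {PatID}.
The closure contains neither all of R1 = {Diag, DName, PatID, DocID} nor all of R2 = {Room, PatID}, so the common attributes are not a superkey of either fragment. The join is lossy.

No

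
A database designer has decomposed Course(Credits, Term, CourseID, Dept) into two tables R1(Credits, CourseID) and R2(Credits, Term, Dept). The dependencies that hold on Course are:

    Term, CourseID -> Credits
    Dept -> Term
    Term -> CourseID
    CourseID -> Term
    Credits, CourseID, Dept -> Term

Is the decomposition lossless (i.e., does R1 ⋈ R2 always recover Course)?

No

Common attributes: R1 ∩ R2 = {Credits}.
No dependency enlarges {Credits}, so (Credits)⁺ = {Credits}.
The closure contains neither all of R1 = {Credits, CourseID} nor all of R2 = {Credits, Term, Dept}, so the common attributes are not a superkey of either fragment. The join is lossy.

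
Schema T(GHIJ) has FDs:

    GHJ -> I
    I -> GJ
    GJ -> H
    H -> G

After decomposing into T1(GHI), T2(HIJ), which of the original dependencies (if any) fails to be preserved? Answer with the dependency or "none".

GJ -> H

Check GJ → H: no single fragment contains all of {GHJ}, and the restricted closure of {GJ} across the fragments never reaches {H}.
GHJ → I is preserved.
I → GJ is preserved.
H → G is preserved.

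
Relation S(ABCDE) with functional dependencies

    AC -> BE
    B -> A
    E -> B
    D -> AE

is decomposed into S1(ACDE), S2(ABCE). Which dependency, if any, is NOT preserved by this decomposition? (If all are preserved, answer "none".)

AC → BE lies within S2.
B → A lies within S2.
E → B lies within S2.
D → AE lies within S1.
Every dependency is enforceable on the fragments, so the decomposition is dependency-preserving.

none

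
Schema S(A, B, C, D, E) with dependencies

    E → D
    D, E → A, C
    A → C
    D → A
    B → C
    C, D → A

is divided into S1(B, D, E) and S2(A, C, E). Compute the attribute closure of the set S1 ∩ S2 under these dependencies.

A, C, D, E

S1 ∩ S2 = {E}.
E → D applies, adding D
D, E → A, C applies, adding A, C
Closure: {A, C, D, E}.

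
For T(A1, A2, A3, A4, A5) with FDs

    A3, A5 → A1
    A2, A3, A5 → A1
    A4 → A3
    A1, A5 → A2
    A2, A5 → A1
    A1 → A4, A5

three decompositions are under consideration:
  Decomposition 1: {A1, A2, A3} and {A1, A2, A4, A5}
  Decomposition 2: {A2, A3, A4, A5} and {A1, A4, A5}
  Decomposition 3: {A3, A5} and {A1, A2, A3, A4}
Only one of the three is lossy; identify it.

Decomposition 1: common = {A1, A2}, closure = {A1, A2, A3, A4, A5} → lossless.
Decomposition 2: common = {A4, A5}, closure = {A1, A2, A3, A4, A5} → lossless.
Decomposition 3: common = {A3}, closure = {A3} → lossy.

Decomposition 3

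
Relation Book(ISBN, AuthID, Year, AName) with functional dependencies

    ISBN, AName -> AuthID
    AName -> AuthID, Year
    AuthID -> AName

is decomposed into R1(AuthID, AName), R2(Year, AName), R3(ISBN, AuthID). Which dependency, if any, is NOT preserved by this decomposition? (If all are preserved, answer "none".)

none

ISBN, AName → AuthID: restricted closure across fragments reaches AuthID.
AName → AuthID, Year: restricted closure across fragments reaches AuthID, Year.
AuthID → AName lies within R1.
Every dependency is enforceable on the fragments, so the decomposition is dependency-preserving.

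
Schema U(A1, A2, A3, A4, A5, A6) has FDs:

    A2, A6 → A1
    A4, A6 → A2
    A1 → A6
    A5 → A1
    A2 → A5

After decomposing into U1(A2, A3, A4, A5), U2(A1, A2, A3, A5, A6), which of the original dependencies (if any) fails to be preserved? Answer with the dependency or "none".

Check A4, A6 → A2: no single fragment contains all of {A2, A4, A6}, and the restricted closure of {A4, A6} across the fragments never reaches {A2}.
A2, A6 → A1 is preserved.
A1 → A6 is preserved.
A5 → A1 is preserved.
A2 → A5 is preserved.

A4, A6 → A2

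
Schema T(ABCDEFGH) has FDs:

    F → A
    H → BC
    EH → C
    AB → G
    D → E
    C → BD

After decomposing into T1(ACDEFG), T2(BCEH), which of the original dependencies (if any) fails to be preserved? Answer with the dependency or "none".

AB → G

Check AB → G: no single fragment contains all of {ABG}, and the restricted closure of {AB} across the fragments never reaches {G}.
F → A is preserved.
H → BC is preserved.
EH → C is preserved.
D → E is preserved.
C → BD is preserved.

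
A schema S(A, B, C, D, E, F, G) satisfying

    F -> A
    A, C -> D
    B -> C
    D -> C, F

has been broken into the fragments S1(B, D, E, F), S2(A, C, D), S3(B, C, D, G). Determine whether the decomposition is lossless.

Chase test. Columns are A, B, C, D, E, F, G; row i has aⱼ where attribute j ∈ Si, else bᵢⱼ.
Initial tableau (one row per fragment):
  row 1: b11 a2 b13 a4 a5 a6 b17
  row 2: a1 b22 a3 a4 b25 b26 b27
  row 3: b31 a2 a3 a4 b35 b36 a7
Rows 1 and 3 agree on B; apply B→C and equate their C entries.
Rows 1 and 2 agree on D; apply D→C, F and equate their C, F entries.
Rows 1 and 3 agree on D; apply D→C, F and equate their C, F entries.
Rows 1 and 2 agree on F; apply F→A and equate their A entries.
Rows 1 and 3 agree on F; apply F→A and equate their A entries.
No row becomes fully distinguished — the join is lossy.

No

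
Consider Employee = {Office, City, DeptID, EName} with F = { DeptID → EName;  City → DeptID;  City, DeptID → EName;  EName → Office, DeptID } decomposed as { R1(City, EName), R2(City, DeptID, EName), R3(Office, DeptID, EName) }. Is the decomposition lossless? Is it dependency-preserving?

lossless and dependency-preserving

Lossless test (chase): Rows 1 and 2 agree on City; apply City→DeptID and equate their DeptID entries. Rows 1 and 2 agree on EName; apply EName→Office, DeptID and equate their Office, DeptID entries. Rows 1 and 3 agree on EName; apply EName→Office, DeptID and equate their Office, DeptID entries. Row 1 is now all distinguished symbols — the join is lossless.
Dependency preservation: every FD's attributes lie within a single fragment, so each can be enforced locally — preserved.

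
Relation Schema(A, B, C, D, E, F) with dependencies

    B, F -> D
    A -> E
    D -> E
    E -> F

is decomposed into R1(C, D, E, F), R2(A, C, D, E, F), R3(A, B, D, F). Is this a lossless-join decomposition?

Chase test. Columns are A, B, C, D, E, F; row i has aⱼ where attribute j ∈ Ri, else bᵢⱼ.
Initial tableau (one row per fragment):
  row 1: b11 b12 a3 a4 a5 a6
  row 2: a1 b22 a3 a4 a5 a6
  row 3: a1 a2 b33 a4 b35 a6
Rows 2 and 3 agree on A; apply A→E and equate their E entries.
No row becomes fully distinguished — the join is lossy.

No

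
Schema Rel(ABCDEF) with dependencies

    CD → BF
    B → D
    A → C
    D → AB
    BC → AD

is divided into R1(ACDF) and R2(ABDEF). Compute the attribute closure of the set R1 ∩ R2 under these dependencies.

ABCDF

R1 ∩ R2 = {ADF}.
A → C applies, adding C
D → AB applies, adding B
Closure: {ABCDF}.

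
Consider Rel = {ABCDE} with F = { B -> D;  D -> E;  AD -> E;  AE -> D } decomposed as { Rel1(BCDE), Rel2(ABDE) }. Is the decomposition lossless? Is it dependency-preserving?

Lossless test: (BDE)⁺ = {BDE}, which is a superkey of neither fragment — lossy.
Dependency preservation: every FD's attributes lie within a single fragment, so each can be enforced locally — preserved.

lossy but dependency-preserving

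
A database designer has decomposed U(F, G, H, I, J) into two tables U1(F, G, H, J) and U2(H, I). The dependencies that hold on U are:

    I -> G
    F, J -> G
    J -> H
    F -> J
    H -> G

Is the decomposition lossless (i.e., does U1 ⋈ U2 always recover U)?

Common attributes: U1 ∩ U2 = {H}.
Closure of {H}: H → G applies, adding G. So (H)⁺ = {G, H}.
The closure contains neither all of U1 = {F, G, H, J} nor all of U2 = {H, I}, so the common attributes are not a superkey of either fragment. The join is lossy.

No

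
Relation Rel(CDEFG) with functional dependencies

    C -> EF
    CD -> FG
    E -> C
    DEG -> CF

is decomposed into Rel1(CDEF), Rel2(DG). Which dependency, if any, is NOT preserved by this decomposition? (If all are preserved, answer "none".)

CD -> FG

Check CD → FG: no single fragment contains all of {CDFG}, and the restricted closure of {CD} across the fragments never reaches {FG}.
C → EF is preserved.
E → C is preserved.
DEG → CF is preserved.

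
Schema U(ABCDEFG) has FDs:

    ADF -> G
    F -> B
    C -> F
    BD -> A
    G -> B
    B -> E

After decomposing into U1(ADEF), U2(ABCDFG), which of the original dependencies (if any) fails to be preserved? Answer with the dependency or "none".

B -> E

Check B → E: no single fragment contains all of {BE}, and the restricted closure of {B} across the fragments never reaches {E}.
ADF → G is preserved.
F → B is preserved.
C → F is preserved.
BD → A is preserved.
G → B is preserved.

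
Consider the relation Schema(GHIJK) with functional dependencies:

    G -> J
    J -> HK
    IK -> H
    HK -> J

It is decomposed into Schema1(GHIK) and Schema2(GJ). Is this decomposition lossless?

Common attributes: Schema1 ∩ Schema2 = {G}.
Closure of {G}: G → J applies, adding J; J → HK applies, adding HK. So (G)⁺ = {GHJK}.
This closure contains every attribute of Schema2, so Schema1 ∩ Schema2 → Schema2. The join is lossless.

Yes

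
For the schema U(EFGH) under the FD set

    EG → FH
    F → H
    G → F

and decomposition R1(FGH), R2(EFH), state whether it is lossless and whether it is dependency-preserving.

Lossless test: (FH)⁺ = {FH}, which is a superkey of neither fragment — lossy.
Dependency preservation: EG → FH is not contained in any single fragment, but the restricted closure of its left-hand side across the fragments still reaches the right-hand side; the remaining FDs each lie inside some fragment. All dependencies are preserved.

lossy but dependency-preserving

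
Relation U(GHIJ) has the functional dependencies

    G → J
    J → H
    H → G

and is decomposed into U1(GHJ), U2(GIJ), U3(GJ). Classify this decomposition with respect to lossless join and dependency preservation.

lossless and dependency-preserving

Lossless test (chase): Rows 1 and 2 agree on J; apply J→H and equate their H entries. Rows 1 and 3 agree on J; apply J→H and equate their H entries. Row 2 is now all distinguished symbols — the join is lossless.
Dependency preservation: every FD's attributes lie within a single fragment, so each can be enforced locally — preserved.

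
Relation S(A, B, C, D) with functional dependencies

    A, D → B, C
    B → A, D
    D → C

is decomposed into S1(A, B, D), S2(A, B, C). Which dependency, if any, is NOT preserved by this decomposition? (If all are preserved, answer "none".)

Check D → C: no single fragment contains all of {C, D}, and the restricted closure of {D} across the fragments never reaches {C}.
A, D → B, C is preserved.
B → A, D is preserved.

D → C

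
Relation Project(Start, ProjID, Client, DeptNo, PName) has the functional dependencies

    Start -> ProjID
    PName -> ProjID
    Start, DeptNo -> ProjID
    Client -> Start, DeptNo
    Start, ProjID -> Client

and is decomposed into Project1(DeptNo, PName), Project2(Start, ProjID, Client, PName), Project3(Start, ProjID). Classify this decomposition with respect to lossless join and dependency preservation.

Lossless test (chase): Rows 1 and 2 agree on PName; apply PName→ProjID and equate their ProjID entries. Rows 2 and 3 agree on Start, ProjID; apply Start, ProjID→Client and equate their Client entries. Rows 2 and 3 agree on Client; apply Client→Start, DeptNo and equate their Start, DeptNo entries. No row becomes fully distinguished — the join is lossy.
Dependency preservation: the restricted closure of {Client} across the fragments never reaches {Start, DeptNo}, so Client → Start, DeptNo cannot be enforced without a join — not preserved.

lossy and not dependency-preserving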